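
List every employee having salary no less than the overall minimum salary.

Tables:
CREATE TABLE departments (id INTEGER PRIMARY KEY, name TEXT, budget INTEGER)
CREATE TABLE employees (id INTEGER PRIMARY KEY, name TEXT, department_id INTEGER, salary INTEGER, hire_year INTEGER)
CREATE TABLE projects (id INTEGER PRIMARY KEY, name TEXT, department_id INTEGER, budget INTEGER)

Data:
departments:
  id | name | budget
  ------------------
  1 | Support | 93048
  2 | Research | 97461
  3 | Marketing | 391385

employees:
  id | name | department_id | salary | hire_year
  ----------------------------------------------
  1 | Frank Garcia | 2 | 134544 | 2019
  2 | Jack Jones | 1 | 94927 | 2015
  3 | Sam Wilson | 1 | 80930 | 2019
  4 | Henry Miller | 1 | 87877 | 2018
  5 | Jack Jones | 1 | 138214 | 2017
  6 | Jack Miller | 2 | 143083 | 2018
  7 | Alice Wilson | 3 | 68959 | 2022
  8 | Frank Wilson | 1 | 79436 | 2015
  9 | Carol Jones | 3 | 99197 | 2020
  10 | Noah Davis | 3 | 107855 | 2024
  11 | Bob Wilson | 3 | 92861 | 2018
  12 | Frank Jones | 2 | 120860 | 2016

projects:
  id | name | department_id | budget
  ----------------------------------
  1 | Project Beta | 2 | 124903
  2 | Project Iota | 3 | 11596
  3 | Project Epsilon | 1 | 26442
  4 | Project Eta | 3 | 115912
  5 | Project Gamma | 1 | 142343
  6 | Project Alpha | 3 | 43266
SELECT name, salary FROM employees WHERE salary >= (SELECT MIN(salary) FROM employees)

Execution result:
name | salary
Frank Garcia | 134544
Jack Jones | 94927
Sam Wilson | 80930
Henry Miller | 87877
Jack Jones | 138214
Jack Miller | 143083
Alice Wilson | 68959
Frank Wilson | 79436
Carol Jones | 99197
Noah Davis | 107855
Bob Wilson | 92861
Frank Jones | 120860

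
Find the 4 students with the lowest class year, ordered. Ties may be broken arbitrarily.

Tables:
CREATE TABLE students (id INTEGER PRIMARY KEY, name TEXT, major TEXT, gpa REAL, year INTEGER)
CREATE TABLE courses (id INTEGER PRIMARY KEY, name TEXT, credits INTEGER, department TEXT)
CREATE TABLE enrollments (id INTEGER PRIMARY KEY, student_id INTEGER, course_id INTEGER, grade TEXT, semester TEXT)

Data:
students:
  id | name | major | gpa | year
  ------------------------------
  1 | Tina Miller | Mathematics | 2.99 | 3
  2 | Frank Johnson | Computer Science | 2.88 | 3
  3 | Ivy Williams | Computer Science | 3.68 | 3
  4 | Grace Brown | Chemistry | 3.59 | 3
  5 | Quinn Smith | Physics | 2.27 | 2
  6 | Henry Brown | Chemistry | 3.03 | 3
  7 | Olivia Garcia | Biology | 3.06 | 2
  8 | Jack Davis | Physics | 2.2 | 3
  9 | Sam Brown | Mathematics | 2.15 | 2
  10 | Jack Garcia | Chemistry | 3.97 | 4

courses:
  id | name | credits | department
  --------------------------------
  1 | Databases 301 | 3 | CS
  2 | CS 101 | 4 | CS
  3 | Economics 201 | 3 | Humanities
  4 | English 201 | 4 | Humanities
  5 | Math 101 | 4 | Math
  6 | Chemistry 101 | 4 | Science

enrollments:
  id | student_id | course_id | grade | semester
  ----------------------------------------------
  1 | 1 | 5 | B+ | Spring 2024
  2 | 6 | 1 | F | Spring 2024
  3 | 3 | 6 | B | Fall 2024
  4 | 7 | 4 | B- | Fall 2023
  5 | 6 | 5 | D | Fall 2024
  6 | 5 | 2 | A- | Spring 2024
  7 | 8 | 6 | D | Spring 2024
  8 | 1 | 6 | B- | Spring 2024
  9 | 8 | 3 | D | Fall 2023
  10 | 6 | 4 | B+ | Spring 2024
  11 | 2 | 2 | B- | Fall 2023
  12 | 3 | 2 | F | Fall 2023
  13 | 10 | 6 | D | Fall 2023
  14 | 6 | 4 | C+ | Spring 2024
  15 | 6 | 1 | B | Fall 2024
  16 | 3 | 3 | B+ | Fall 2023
SELECT name, year FROM students ORDER BY year ASC LIMIT 4

Execution result:
name | year
Quinn Smith | 2
Olivia Garcia | 2
Sam Brown | 2
Tina Miller | 3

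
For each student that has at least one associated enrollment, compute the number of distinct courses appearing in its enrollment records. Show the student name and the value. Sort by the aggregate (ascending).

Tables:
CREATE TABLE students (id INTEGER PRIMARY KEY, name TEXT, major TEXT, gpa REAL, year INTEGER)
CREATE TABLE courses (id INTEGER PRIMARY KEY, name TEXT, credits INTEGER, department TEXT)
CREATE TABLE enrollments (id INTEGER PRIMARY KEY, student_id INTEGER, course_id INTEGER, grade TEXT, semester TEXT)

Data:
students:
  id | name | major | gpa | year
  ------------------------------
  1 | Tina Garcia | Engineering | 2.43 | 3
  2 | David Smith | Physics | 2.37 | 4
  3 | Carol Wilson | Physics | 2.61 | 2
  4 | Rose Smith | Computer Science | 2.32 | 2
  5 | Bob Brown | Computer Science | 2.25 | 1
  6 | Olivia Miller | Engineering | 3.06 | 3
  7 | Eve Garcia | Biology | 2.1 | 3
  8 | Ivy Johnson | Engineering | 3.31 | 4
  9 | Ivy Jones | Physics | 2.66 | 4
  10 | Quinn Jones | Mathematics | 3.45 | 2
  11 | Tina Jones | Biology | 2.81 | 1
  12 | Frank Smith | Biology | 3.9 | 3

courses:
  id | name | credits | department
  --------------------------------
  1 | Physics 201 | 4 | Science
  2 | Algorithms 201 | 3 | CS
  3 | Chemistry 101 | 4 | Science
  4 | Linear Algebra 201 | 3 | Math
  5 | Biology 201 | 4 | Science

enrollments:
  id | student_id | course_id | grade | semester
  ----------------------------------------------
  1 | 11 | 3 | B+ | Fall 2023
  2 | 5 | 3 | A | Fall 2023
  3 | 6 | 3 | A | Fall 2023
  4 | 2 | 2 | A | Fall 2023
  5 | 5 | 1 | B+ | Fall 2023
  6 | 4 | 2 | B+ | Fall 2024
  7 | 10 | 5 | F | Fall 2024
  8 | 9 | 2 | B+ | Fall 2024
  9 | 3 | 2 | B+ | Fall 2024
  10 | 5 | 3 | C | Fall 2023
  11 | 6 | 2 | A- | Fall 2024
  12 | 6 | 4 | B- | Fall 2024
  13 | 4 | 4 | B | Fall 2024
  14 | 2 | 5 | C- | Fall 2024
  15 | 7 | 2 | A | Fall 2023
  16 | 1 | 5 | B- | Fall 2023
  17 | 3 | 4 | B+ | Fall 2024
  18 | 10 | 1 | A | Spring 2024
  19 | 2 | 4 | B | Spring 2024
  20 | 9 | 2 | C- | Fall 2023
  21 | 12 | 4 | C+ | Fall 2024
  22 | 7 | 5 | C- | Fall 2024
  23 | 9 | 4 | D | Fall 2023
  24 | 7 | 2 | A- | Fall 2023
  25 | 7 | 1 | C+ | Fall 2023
SELECT p.name, COUNT(DISTINCT c.course_id) AS distinct_course_count FROM enrollments c JOIN students p ON c.student_id = p.id GROUP BY p.id, p.name ORDER BY distinct_course_count ASC

Execution result:
name | distinct_course_count
Tina Garcia | 1
Tina Jones | 1
Frank Smith | 1
Carol Wilson | 2
Rose Smith | 2
Bob Brown | 2
Ivy Jones | 2
Quinn Jones | 2
David Smith | 3
Olivia Miller | 3
Eve Garcia | 3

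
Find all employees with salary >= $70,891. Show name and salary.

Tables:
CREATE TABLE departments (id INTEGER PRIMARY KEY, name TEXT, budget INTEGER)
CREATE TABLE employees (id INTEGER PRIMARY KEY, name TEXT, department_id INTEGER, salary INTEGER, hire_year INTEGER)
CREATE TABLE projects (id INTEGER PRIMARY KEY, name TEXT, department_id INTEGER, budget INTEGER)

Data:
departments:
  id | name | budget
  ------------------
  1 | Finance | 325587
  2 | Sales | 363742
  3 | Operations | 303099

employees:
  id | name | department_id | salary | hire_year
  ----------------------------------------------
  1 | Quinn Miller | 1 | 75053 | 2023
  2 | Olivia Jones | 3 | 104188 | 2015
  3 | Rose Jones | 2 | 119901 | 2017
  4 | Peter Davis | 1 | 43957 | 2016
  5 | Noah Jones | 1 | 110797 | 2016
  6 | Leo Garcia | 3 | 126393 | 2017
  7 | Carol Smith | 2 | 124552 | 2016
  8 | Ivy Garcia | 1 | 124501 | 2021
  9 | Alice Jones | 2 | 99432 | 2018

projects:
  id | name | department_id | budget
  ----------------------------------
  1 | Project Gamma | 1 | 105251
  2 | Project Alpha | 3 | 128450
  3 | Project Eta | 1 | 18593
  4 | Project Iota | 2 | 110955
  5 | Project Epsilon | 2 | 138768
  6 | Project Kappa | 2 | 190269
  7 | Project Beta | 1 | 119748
SELECT name, salary FROM employees WHERE salary >= 70891

Execution result:
name | salary
Quinn Miller | 75053
Olivia Jones | 104188
Rose Jones | 119901
Noah Jones | 110797
Leo Garcia | 126393
Carol Smith | 124552
Ivy Garcia | 124501
Alice Jones | 99432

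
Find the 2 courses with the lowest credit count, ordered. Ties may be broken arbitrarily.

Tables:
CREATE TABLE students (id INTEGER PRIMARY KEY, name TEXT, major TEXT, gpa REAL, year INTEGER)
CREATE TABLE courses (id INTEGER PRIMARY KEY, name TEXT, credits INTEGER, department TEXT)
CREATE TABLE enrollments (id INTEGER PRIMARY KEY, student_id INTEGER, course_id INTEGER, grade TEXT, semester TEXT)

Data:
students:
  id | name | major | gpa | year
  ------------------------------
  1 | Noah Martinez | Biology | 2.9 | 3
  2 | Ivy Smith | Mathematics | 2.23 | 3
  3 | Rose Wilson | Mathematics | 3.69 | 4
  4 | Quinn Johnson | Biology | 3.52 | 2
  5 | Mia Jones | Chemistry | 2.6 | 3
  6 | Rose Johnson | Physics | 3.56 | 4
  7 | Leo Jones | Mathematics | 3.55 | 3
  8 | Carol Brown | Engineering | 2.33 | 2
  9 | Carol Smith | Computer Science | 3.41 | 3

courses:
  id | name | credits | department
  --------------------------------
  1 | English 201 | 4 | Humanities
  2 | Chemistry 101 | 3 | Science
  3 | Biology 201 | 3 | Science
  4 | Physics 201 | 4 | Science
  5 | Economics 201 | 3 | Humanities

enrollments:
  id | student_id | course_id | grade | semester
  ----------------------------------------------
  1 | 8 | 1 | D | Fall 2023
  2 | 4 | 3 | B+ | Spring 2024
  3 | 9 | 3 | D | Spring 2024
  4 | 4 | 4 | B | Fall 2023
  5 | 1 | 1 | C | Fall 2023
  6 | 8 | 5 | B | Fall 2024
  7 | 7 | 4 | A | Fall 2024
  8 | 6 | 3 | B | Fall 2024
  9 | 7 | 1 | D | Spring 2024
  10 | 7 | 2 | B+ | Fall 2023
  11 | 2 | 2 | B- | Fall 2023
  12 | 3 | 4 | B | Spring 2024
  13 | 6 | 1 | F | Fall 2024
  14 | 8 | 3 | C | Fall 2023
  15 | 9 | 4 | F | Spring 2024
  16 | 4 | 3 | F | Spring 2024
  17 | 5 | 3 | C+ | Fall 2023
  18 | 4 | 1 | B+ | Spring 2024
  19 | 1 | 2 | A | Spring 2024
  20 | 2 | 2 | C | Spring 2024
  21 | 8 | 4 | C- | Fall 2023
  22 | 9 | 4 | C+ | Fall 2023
SELECT name, credits FROM courses ORDER BY credits ASC LIMIT 2

Execution result:
name | credits
Chemistry 101 | 3
Biology 201 | 3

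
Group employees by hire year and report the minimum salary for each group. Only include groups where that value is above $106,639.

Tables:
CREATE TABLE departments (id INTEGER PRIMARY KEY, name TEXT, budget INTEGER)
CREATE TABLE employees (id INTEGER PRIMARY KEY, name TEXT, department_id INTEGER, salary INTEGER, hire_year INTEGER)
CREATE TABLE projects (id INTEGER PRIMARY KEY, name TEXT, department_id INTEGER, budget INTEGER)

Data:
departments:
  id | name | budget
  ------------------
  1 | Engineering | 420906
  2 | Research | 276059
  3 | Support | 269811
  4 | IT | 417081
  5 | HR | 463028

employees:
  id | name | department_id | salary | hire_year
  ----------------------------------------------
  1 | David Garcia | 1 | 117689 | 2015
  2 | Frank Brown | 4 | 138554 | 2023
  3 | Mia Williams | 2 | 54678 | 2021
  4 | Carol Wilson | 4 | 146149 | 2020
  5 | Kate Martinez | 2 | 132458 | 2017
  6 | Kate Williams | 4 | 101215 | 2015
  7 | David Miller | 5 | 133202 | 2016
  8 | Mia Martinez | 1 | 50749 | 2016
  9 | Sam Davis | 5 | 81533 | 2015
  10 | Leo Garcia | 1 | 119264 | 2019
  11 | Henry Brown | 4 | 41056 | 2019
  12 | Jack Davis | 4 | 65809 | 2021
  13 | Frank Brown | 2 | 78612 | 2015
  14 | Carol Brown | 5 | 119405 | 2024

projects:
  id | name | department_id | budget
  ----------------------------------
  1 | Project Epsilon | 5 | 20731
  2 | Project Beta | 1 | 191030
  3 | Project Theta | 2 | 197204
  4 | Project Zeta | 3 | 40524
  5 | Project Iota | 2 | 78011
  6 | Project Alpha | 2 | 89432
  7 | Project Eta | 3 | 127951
SELECT hire_year, MIN(salary) AS min_salary FROM employees GROUP BY hire_year HAVING MIN(salary) > 106639

Execution result:
hire_year | min_salary
2017 | 132458
2020 | 146149
2023 | 138554
2024 | 119405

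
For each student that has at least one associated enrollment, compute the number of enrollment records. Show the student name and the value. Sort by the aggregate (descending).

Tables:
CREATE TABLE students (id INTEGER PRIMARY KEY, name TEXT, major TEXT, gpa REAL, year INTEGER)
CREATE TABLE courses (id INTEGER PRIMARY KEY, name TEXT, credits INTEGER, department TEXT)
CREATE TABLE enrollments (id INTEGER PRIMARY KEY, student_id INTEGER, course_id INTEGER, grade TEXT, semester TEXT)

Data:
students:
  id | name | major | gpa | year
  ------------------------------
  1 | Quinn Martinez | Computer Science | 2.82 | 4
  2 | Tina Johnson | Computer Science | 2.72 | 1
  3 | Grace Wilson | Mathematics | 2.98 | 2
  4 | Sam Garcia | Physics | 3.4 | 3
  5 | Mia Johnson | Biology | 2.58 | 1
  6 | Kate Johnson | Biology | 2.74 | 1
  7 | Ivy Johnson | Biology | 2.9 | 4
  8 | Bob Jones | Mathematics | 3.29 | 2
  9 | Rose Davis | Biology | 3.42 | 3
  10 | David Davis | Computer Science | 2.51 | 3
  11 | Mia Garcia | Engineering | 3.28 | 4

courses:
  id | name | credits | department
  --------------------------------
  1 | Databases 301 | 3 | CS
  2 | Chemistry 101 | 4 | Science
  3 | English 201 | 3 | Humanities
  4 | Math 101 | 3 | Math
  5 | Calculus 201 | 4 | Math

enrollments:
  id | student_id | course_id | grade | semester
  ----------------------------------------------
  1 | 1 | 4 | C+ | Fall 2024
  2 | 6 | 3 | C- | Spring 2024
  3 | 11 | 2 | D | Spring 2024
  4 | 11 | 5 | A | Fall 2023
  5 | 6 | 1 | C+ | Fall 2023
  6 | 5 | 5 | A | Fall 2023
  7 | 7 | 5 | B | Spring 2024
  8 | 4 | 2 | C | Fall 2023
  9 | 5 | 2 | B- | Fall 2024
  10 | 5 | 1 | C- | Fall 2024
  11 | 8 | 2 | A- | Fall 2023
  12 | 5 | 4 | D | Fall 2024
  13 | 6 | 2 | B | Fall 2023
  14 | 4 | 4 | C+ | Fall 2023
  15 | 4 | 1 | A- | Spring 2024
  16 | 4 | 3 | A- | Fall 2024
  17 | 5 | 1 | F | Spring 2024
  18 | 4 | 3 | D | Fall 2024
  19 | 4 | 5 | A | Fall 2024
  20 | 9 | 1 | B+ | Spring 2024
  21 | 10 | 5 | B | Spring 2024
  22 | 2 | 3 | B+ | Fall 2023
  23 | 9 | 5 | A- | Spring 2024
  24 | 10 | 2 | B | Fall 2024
SELECT p.name, COUNT(*) AS n FROM enrollments c JOIN students p ON c.student_id = p.id GROUP BY p.id, p.name ORDER BY n DESC

Execution result:
name | n
Sam Garcia | 6
Mia Johnson | 5
Kate Johnson | 3
Rose Davis | 2
David Davis | 2
Mia Garcia | 2
Quinn Martinez | 1
Tina Johnson | 1
Ivy Johnson | 1
Bob Jones | 1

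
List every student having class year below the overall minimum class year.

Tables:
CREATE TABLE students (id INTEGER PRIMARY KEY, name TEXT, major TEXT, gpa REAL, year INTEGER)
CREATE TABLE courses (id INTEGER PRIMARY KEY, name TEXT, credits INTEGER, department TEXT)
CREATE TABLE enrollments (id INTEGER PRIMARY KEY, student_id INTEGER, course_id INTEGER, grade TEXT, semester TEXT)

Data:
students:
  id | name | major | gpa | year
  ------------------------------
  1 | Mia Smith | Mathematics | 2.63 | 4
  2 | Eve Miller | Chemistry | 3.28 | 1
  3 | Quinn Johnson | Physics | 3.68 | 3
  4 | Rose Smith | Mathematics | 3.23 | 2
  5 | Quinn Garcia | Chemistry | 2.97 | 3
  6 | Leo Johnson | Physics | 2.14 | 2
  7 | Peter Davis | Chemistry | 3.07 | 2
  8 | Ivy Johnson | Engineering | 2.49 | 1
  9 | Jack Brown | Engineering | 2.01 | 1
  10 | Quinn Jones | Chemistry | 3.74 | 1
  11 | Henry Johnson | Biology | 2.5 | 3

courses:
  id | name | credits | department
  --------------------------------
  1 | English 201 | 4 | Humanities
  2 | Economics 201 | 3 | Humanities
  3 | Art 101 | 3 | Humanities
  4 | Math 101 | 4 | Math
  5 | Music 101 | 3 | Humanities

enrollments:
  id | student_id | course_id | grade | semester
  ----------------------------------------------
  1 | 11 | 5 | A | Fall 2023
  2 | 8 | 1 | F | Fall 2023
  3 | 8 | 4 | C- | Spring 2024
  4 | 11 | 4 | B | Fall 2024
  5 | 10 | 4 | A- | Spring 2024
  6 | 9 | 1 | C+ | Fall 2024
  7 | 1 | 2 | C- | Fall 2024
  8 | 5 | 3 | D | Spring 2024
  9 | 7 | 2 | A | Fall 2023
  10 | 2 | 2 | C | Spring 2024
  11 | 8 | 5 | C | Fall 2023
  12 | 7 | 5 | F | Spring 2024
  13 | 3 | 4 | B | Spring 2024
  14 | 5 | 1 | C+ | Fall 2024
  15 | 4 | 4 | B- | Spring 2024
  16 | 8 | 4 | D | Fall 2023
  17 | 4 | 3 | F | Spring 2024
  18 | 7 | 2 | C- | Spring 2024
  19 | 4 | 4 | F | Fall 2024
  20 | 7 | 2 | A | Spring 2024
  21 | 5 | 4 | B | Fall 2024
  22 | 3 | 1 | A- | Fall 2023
SELECT name, year FROM students WHERE year < (SELECT MIN(year) FROM students)

Execution result:
(no rows)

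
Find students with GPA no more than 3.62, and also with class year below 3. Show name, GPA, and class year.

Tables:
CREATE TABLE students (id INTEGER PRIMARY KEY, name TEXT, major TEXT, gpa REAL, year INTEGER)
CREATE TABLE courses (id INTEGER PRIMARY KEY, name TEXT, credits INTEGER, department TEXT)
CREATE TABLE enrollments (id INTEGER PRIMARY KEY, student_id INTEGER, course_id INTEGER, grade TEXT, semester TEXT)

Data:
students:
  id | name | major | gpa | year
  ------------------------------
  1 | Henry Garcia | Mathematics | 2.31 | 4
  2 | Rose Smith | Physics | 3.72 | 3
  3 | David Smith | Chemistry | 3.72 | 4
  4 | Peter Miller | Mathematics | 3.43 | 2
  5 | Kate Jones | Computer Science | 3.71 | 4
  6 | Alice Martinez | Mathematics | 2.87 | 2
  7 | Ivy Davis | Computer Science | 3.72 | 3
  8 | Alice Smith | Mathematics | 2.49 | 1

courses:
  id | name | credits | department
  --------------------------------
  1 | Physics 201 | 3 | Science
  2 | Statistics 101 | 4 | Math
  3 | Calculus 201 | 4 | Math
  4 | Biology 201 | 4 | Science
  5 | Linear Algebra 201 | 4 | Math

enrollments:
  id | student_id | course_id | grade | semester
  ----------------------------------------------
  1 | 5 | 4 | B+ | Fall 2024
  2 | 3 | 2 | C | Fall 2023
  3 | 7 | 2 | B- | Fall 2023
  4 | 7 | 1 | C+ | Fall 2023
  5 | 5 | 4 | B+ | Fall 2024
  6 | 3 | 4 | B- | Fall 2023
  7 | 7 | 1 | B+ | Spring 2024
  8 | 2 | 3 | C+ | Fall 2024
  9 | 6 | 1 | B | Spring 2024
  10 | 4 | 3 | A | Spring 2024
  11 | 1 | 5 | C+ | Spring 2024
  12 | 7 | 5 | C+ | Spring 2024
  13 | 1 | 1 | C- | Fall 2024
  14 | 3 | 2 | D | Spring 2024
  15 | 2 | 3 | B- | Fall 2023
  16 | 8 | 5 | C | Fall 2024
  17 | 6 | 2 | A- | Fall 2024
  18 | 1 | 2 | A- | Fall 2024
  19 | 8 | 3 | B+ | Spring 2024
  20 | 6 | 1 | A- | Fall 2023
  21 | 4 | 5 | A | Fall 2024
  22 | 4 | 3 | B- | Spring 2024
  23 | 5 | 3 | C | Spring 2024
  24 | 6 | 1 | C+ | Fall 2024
SELECT name, gpa, year FROM students WHERE gpa <= 3.62 AND year < 3

Execution result:
name | gpa | year
Peter Miller | 3.43 | 2
Alice Martinez | 2.87 | 2
Alice Smith | 2.49 | 1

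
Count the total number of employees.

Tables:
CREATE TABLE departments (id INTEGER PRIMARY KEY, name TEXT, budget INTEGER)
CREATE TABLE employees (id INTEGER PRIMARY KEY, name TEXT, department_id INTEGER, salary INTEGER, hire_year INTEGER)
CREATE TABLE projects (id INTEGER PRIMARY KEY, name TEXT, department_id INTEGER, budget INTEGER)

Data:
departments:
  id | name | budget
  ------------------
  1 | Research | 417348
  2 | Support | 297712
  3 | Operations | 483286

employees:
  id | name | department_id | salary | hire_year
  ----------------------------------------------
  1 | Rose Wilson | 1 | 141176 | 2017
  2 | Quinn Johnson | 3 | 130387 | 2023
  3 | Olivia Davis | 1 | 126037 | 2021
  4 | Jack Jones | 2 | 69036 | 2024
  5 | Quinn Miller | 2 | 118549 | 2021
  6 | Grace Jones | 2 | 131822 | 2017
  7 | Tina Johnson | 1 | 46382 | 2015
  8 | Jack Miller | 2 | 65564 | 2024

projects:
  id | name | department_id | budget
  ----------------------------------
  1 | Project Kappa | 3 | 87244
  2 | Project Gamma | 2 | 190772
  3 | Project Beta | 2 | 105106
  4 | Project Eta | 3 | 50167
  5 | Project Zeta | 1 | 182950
SELECT COUNT(*) FROM employees

Execution result:
8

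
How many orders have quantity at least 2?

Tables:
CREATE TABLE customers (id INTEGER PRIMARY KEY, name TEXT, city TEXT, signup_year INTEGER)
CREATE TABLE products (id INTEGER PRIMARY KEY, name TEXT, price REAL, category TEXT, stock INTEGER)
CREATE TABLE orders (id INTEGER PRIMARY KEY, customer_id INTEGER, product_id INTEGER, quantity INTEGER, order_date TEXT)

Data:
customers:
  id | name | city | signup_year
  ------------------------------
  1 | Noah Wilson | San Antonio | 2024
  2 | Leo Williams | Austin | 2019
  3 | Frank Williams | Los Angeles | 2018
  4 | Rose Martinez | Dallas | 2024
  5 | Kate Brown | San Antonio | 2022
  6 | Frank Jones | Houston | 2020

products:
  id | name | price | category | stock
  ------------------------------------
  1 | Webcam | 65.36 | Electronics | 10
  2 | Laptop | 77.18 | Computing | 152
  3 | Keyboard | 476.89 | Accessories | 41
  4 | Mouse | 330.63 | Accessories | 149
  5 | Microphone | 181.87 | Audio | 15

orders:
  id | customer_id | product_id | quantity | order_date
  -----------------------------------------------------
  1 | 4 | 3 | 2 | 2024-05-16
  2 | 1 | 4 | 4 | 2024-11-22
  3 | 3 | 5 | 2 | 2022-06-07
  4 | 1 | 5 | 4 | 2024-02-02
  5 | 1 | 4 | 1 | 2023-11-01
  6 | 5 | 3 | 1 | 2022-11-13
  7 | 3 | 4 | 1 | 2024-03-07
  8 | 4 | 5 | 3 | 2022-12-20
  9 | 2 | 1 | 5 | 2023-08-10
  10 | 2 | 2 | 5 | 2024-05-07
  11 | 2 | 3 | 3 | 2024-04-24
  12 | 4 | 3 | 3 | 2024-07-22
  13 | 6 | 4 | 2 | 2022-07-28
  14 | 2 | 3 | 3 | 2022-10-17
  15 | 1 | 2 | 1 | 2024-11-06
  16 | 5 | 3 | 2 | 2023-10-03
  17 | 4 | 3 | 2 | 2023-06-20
SELECT COUNT(*) FROM orders WHERE quantity >= 2

Execution result:
13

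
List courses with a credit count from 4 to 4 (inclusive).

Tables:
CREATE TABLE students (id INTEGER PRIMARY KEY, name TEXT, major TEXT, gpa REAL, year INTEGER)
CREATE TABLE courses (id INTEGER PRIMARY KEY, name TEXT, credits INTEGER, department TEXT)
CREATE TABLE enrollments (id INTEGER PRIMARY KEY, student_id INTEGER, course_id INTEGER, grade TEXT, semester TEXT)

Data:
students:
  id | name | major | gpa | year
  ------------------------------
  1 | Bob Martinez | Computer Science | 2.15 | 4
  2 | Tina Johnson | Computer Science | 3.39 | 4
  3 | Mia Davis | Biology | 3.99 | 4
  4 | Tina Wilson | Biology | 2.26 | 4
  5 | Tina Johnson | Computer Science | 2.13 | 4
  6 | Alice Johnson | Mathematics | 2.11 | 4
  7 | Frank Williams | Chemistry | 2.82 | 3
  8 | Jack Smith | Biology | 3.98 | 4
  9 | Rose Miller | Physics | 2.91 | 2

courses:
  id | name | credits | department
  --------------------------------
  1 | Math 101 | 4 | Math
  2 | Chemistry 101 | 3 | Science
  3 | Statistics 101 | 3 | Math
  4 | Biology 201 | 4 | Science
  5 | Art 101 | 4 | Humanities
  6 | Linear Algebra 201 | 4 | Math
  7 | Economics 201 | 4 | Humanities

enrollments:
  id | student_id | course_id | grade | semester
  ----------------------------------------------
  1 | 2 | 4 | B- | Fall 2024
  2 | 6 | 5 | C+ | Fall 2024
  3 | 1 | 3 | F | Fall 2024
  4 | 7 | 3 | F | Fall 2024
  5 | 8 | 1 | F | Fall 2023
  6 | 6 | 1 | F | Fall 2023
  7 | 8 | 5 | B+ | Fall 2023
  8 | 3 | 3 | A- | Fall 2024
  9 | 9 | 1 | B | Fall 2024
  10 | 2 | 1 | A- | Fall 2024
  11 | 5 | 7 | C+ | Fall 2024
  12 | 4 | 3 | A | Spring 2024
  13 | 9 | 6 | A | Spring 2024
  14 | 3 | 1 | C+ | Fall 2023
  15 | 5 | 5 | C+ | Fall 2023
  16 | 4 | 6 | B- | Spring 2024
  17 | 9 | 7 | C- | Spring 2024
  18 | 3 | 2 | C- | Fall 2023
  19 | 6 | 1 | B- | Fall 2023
SELECT name, credits FROM courses WHERE credits BETWEEN 4 AND 4

Execution result:
name | credits
Math 101 | 4
Biology 201 | 4
Art 101 | 4
Linear Algebra 201 | 4
Economics 201 | 4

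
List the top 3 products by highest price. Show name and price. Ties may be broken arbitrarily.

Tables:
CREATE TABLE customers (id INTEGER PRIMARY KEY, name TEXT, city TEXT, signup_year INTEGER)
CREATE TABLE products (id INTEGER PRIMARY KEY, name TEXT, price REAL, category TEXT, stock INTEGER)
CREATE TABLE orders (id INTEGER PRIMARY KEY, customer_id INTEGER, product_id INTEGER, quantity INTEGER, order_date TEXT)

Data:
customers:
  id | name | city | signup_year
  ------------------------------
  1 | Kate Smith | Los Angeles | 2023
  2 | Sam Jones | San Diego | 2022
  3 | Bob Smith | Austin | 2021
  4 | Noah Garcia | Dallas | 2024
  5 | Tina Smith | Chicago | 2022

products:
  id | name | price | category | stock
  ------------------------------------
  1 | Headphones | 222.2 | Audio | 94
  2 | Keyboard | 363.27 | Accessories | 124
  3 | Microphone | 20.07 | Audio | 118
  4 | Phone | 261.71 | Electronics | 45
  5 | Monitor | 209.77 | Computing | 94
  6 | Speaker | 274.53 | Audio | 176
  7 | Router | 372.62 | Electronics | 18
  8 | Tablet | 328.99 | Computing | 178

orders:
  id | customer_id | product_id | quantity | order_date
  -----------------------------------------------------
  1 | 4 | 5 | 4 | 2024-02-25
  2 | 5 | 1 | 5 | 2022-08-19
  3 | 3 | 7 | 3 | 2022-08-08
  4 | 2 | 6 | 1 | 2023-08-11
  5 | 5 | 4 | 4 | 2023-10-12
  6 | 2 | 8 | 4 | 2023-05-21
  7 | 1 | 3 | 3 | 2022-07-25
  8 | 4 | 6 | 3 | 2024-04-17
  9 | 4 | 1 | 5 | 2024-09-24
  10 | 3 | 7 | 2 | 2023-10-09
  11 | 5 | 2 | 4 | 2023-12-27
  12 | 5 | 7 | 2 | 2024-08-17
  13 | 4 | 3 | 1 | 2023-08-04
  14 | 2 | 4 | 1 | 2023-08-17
SELECT name, price FROM products ORDER BY price DESC LIMIT 3

Execution result:
name | price
Router | 372.62
Keyboard | 363.27
Tablet | 328.99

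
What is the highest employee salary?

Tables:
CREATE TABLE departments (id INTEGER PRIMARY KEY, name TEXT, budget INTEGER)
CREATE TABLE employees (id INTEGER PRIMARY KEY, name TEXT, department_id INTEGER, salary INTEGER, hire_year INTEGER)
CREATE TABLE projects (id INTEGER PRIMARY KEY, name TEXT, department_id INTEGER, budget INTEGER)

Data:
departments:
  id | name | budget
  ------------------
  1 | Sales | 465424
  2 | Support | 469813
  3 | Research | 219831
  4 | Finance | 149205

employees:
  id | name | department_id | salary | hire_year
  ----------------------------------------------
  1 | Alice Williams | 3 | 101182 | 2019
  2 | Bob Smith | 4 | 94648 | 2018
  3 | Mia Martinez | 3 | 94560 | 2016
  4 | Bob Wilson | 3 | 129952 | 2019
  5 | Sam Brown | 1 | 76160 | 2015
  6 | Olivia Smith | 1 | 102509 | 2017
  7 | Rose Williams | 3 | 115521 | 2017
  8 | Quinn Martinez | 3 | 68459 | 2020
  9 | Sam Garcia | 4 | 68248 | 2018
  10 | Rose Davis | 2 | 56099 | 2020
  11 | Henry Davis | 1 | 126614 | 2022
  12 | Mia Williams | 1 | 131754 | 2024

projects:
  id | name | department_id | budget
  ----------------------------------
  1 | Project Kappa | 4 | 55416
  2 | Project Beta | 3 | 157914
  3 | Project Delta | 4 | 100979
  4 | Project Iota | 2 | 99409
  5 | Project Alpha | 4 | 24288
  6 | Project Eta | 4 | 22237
SELECT MAX(salary) FROM employees

Execution result:
131754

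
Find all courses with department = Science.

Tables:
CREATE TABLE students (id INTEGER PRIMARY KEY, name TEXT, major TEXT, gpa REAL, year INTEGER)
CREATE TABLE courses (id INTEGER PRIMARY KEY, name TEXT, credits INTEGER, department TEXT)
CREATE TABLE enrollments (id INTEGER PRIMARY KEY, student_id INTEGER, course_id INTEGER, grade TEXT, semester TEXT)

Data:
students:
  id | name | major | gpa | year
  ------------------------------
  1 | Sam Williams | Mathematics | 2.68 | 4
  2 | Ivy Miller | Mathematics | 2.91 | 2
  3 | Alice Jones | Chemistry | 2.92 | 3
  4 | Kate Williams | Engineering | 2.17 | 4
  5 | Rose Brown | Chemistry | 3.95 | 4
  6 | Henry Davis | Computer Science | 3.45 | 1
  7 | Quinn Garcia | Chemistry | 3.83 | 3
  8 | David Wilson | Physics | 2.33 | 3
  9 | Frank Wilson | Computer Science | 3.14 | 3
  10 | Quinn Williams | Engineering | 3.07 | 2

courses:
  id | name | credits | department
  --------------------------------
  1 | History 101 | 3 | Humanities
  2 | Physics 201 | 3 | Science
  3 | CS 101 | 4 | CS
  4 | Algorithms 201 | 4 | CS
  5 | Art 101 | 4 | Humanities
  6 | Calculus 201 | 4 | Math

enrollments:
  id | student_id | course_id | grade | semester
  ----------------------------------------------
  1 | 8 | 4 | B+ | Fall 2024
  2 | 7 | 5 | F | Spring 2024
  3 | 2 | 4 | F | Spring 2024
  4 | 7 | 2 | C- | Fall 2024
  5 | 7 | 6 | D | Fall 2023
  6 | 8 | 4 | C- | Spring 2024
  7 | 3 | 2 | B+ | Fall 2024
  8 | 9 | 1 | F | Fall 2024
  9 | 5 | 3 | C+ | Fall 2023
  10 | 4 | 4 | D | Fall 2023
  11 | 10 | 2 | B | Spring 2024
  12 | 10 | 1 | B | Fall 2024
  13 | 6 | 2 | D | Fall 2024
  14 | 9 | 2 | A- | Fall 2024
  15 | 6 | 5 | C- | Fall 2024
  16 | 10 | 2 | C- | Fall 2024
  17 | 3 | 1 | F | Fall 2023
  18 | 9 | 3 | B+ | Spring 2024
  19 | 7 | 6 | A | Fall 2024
SELECT name, department FROM courses WHERE department = 'Science'

Execution result:
name | department
Physics 201 | Science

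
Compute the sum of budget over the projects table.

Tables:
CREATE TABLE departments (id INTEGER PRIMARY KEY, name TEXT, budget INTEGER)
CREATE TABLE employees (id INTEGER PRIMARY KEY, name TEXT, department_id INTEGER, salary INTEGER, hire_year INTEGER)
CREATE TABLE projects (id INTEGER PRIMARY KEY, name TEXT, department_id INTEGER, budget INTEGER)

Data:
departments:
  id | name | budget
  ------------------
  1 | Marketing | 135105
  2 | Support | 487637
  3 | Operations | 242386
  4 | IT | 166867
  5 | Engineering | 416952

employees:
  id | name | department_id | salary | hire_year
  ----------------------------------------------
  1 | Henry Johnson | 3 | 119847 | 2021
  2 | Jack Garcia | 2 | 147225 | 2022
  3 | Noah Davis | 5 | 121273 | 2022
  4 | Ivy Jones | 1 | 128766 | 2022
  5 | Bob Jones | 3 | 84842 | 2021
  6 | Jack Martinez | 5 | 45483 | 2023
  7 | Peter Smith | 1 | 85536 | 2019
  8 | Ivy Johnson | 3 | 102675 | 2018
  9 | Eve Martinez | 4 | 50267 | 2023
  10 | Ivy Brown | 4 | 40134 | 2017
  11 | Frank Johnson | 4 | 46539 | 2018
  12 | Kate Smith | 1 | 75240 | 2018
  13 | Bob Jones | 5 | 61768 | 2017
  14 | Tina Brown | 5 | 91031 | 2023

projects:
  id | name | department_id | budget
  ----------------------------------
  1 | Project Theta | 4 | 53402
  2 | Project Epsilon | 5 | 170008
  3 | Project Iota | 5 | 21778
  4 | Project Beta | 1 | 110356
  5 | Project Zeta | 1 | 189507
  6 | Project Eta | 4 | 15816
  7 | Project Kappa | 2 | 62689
SELECT SUM(budget) FROM projects

Execution result:
623556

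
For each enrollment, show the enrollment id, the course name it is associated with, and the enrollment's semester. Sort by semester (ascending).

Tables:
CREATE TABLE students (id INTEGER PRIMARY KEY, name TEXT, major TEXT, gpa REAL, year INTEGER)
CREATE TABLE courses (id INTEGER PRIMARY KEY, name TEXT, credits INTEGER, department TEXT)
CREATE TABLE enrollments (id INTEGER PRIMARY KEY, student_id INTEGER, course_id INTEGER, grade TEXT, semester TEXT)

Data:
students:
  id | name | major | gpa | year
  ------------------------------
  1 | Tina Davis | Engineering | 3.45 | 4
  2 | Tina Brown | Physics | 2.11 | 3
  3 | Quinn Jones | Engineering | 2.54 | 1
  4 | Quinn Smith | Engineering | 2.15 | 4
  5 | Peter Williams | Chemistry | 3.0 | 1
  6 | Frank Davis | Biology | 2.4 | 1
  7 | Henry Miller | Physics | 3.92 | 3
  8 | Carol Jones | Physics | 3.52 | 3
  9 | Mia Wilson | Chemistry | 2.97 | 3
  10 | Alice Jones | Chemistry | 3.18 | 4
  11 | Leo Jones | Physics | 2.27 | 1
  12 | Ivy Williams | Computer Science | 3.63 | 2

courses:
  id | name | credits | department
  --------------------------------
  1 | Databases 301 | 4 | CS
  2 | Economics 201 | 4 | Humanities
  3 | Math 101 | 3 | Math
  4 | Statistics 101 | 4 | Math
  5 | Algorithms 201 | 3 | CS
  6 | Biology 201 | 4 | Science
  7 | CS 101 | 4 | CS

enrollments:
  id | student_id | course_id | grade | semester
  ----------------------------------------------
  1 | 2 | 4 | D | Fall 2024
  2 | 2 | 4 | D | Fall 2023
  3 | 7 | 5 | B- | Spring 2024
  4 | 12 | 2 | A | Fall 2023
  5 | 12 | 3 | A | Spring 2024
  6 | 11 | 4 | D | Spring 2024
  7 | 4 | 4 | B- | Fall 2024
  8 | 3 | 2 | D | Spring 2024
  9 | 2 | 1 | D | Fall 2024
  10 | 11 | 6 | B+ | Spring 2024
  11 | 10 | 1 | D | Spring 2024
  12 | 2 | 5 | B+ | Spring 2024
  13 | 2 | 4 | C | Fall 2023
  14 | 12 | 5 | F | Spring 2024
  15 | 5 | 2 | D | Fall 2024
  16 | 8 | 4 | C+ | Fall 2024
SELECT c.id, p.name AS course, c.semester FROM enrollments c JOIN courses p ON c.course_id = p.id ORDER BY c.semester ASC

Execution result:
id | course | semester
2 | Statistics 101 | Fall 2023
4 | Economics 201 | Fall 2023
13 | Statistics 101 | Fall 2023
1 | Statistics 101 | Fall 2024
7 | Statistics 101 | Fall 2024
9 | Databases 301 | Fall 2024
15 | Economics 201 | Fall 2024
16 | Statistics 101 | Fall 2024
3 | Algorithms 201 | Spring 2024
5 | Math 101 | Spring 2024
6 | Statistics 101 | Spring 2024
8 | Economics 201 | Spring 2024
10 | Biology 201 | Spring 2024
11 | Databases 301 | Spring 2024
12 | Algorithms 201 | Spring 2024
14 | Algorithms 201 | Spring 2024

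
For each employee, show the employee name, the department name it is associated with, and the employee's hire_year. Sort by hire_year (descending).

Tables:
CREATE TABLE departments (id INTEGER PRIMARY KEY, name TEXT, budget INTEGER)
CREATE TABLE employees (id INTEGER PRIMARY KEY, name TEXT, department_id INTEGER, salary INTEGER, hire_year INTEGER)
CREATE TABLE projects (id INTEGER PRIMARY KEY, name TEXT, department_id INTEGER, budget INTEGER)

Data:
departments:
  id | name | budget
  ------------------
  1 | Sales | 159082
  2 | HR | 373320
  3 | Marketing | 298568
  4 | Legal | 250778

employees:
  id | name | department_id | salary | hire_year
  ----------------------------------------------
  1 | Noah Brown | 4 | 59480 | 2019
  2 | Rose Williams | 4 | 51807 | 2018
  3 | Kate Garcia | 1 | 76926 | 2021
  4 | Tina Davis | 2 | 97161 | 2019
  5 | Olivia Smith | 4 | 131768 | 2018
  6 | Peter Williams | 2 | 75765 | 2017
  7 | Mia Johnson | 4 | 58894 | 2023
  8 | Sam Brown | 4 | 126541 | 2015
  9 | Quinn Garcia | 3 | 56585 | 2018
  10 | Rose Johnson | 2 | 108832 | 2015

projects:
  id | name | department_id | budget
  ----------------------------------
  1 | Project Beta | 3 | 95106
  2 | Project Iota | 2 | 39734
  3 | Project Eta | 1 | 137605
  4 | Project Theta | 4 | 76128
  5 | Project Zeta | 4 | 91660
SELECT c.name, p.name AS department, c.hire_year FROM employees c JOIN departments p ON c.department_id = p.id ORDER BY c.hire_year DESC

Execution result:
name | department | hire_year
Mia Johnson | Legal | 2023
Kate Garcia | Sales | 2021
Noah Brown | Legal | 2019
Tina Davis | HR | 2019
Rose Williams | Legal | 2018
Olivia Smith | Legal | 2018
Quinn Garcia | Marketing | 2018
Peter Williams | HR | 2017
Sam Brown | Legal | 2015
Rose Johnson | HR | 2015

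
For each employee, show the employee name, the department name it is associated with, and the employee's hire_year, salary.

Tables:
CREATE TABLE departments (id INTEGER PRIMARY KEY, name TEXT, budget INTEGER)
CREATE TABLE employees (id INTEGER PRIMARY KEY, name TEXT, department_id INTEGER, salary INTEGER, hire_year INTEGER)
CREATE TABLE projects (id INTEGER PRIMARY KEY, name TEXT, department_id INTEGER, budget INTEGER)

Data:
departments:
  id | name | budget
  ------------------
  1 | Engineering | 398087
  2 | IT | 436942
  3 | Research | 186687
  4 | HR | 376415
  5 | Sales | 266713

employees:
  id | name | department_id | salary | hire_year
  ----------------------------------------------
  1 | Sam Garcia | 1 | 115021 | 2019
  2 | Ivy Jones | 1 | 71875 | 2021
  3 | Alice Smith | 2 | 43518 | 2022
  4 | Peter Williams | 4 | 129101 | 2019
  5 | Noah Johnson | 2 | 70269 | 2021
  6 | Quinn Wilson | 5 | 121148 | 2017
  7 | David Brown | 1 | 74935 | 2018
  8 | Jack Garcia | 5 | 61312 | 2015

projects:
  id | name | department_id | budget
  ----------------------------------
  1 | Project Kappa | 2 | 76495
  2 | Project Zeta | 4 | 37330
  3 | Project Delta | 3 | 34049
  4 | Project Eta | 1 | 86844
SELECT c.name, p.name AS department, c.hire_year, c.salary FROM employees c JOIN departments p ON c.department_id = p.id

Execution result:
name | department | hire_year | salary
Sam Garcia | Engineering | 2019 | 115021
Ivy Jones | Engineering | 2021 | 71875
Alice Smith | IT | 2022 | 43518
Peter Williams | HR | 2019 | 129101
Noah Johnson | IT | 2021 | 70269
Quinn Wilson | Sales | 2017 | 121148
David Brown | Engineering | 2018 | 74935
Jack Garcia | Sales | 2015 | 61312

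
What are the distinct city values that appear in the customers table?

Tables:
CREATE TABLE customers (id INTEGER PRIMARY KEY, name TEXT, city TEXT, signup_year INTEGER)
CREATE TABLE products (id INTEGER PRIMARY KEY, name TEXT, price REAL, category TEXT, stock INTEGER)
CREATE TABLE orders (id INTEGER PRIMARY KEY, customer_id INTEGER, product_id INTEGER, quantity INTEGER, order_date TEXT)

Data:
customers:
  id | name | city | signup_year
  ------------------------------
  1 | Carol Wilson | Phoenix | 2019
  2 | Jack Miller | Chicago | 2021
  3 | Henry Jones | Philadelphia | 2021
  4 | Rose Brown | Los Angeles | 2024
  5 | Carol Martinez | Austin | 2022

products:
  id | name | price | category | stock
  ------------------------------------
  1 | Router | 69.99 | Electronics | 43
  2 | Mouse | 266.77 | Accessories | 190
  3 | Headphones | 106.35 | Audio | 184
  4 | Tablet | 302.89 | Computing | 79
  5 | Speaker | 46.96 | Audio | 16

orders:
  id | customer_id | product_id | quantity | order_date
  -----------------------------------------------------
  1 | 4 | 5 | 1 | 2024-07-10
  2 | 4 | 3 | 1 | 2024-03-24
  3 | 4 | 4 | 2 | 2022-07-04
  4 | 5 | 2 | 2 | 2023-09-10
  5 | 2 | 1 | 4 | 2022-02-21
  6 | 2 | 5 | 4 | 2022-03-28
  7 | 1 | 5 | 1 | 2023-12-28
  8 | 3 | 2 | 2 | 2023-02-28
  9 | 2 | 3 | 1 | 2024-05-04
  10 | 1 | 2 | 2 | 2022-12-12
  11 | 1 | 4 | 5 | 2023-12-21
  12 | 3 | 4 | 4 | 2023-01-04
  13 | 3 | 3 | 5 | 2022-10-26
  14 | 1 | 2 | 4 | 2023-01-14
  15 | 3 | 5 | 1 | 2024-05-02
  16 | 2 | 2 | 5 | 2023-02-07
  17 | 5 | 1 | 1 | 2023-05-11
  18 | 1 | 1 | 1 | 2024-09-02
SELECT DISTINCT city FROM customers

Execution result:
city
Phoenix
Chicago
Philadelphia
Los Angeles
Austin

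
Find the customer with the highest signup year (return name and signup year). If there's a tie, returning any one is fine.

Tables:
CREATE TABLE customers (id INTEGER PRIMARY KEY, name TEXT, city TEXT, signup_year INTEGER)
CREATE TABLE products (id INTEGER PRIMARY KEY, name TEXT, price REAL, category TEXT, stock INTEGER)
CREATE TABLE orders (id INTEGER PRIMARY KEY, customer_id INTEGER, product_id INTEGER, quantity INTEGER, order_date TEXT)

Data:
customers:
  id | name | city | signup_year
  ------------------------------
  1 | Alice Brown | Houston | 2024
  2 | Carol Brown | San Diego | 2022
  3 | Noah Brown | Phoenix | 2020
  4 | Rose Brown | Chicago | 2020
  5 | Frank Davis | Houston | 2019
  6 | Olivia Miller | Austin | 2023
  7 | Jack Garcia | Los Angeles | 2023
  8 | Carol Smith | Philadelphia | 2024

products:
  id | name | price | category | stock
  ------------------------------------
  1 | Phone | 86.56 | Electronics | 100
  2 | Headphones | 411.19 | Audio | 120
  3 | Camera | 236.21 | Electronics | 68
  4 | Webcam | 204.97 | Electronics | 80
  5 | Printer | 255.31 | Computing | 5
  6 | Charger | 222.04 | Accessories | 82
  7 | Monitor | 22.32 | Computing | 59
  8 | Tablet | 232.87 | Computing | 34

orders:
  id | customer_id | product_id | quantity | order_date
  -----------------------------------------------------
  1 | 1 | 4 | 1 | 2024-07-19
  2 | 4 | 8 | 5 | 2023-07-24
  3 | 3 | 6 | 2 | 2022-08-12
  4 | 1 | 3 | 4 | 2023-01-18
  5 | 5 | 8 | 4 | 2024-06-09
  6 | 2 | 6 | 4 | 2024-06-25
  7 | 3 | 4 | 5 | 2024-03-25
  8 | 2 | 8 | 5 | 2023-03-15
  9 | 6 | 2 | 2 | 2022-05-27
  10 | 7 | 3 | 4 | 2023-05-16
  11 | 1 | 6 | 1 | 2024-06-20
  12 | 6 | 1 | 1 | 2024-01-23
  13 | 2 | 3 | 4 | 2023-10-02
SELECT name, signup_year FROM customers ORDER BY signup_year DESC LIMIT 1

Execution result:
name | signup_year
Alice Brown | 2024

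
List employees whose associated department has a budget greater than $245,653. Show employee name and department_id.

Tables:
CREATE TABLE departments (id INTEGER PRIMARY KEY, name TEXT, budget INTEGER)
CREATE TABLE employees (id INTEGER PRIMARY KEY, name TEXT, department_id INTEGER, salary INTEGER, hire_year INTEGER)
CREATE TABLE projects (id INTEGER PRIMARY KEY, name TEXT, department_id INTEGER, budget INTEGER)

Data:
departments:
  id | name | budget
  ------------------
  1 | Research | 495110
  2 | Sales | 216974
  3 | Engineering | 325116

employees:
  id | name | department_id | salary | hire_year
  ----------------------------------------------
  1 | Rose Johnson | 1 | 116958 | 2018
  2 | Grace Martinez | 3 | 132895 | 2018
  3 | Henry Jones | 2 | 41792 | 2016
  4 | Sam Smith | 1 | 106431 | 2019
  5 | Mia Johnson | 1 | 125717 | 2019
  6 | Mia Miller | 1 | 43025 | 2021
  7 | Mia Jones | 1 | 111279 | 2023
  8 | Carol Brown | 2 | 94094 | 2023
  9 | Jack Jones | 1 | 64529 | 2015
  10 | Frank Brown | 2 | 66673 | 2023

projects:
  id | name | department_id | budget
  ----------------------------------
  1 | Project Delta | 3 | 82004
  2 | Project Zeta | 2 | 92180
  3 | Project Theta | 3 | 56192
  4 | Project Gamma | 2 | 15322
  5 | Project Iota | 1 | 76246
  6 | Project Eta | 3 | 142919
SELECT name, department_id FROM employees WHERE department_id IN (SELECT id FROM departments WHERE budget > 245653)

Execution result:
name | department_id
Rose Johnson | 1
Grace Martinez | 3
Sam Smith | 1
Mia Johnson | 1
Mia Miller | 1
Mia Jones | 1
Jack Jones | 1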